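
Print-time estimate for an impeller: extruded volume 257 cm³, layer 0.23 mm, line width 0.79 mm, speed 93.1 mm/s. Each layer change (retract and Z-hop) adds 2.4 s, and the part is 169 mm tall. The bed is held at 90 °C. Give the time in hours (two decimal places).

4.71 hours

Bead cross-section: 0.23 × 0.79 → 0.1817 mm².
Path length: 257000 mm³ / 0.1817 mm² → 1414419.4 mm.
Extrusion time = 1414419.4 / 93.1, so 15192.5 s.
Layers = ⌈169/0.23⌉ = 735.
Z-hop total: 735 × 2.4 → 1764 s.
Total = 15192.5 + 1764 = 16956.5 s = 4.71 hours.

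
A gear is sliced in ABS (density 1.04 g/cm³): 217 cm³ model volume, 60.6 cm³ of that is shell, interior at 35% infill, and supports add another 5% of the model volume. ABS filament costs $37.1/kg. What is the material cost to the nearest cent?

$4.87

Volume inside the shell = 217 − 60.6 = 156.4 cm³.
Infill volume: 0.35 × 156.4 → 54.74 cm³.
Support = 0.05 × 217, so 10.85 cm³.
Total printed volume: 60.6 + 54.74 + 10.85 → 126.19 cm³.
Mass: 126.19 × 1.04 → 131.2376 g.
Cost = 131.2376 g / 1000 × $37.1/kg = $4.87.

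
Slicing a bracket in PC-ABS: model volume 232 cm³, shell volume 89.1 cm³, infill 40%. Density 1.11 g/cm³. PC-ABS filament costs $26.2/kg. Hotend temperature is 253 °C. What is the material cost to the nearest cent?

Interior volume = 232 − 89.1 = 142.9 cm³.
Deposited infill = 0.40 × 142.9 = 57.16 cm³.
Deposited volume = 89.1 + 57.16 = 146.26 cm³.
Mass = 146.26 × 1.11, so 162.3486 g.
At $26.2/kg: 162.3486/1000 × 26.2 = $4.25.

$4.25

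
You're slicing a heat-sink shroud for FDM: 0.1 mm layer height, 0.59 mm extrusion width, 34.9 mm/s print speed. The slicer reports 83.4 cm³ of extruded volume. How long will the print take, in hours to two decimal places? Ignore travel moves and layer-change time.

11.25 hours

Line area = 0.1 × 0.59, so 0.059 mm².
Total extruded path = 83400/0.059 = 1413559.3 mm.
Extrusion time: 1413559.3 / 34.9 → 40503.1 s.
In the requested units: 40503.1 s = 11.25 hours.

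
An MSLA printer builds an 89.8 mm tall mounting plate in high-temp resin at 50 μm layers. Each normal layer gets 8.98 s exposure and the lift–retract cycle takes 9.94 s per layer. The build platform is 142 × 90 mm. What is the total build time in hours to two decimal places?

9.44 hours

Number of layers: 89.8 / 0.05 → 1796 (rounded up).
Cycle time: 8.98 + 9.94 → 18.92 s.
Total = 1796 × 18.92 = 33980.32 s = 9.44 hours.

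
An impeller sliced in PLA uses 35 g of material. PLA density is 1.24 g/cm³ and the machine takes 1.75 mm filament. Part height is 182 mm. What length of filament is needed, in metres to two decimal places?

11.73 m

Extruded volume: 35/1.24 = 28.2258 cm³ (28225.8 mm³).
A = π r² = π × 0.875² = 2.4053 mm².
L = V/A = 28225.8/2.4053 = 11734.84 mm → 11.73 m.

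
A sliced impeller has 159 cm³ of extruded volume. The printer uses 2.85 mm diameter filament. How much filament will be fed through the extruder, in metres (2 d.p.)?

24.92 m

A = π r² = π × 1.425² = 6.3794 mm².
Length = 159 cm³ / 6.3794 mm² = 159000 / 6.3794 = 24923.97 mm = 24.92 m.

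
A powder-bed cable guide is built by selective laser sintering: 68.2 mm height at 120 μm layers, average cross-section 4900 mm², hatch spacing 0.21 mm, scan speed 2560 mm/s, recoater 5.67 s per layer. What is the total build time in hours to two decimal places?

2.34 hours

Layer count = ceil(68.2 / 0.12) = 569.
Hatch length per layer = 4900 / 0.21, so 23333.3 mm.
Scan time per layer = 23333.3 / 2560, so 9.1146 s.
Per-layer time: 9.1146 + 5.67 → 14.7846 s.
Build time = 569 × 14.7846 = 8412.4374 s = 2.34 hours.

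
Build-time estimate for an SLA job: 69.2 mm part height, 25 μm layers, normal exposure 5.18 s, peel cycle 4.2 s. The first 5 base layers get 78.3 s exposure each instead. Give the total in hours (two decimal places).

7.31 hours

Layers = ⌈69.2/0.025⌉ = 2768.
Bottom layers = 5 × (78.3 + 4.2) = 412.5 s.
Normal layers = 2763 × (5.18 + 4.2) = 25916.94 s.
Sum: 412.5 + 25916.94 = 26329.44 s → 7.31 hours.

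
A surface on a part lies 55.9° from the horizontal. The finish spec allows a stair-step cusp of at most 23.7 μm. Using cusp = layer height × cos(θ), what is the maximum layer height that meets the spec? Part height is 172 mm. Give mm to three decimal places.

Layer height = cusp / cos(55.9°) = 0.0237 / 0.5606 = 0.042 mm.

0.042 mm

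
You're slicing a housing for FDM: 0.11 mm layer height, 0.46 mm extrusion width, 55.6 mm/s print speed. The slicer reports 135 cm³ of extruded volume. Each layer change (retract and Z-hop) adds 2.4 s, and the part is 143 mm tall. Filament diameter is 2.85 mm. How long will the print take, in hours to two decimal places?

14.20 hours

Line area = 0.11 × 0.46 = 0.0506 mm².
Toolpath length = 135 cm³ / 0.0506 mm² = 135000 / 0.0506 = 2667984.2 mm.
Time extruding = 2667984.2 / 55.6, so 47985.3 s.
Layer count = ceil(143 / 0.11) = 1300.
Z-hop total = 1300 × 2.4, so 3120 s.
Altogether 47985.3 + 3120 = 51105.3 s, i.e. 14.20 hours.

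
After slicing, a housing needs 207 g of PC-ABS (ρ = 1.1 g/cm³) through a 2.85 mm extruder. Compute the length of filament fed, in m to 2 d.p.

29.50 m

Extruded volume: 207/1.1 = 188.1818 cm³ (188181.8 mm³).
A = π r² = π × 1.425² = 6.3794 mm².
L = V/A = 188181.8/6.3794 = 29498.35 mm → 29.50 m.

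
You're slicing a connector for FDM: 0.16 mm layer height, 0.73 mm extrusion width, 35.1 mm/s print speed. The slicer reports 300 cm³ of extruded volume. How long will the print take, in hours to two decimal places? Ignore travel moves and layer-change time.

20.33 hours

Extrusion cross-section = 0.16 × 0.73, so 0.1168 mm².
Path length: 300000 mm³ / 0.1168 mm² → 2568493.2 mm.
Extrusion time = 2568493.2 / 35.1, so 73176.4 s.
73176.4 s = 20.33 hours.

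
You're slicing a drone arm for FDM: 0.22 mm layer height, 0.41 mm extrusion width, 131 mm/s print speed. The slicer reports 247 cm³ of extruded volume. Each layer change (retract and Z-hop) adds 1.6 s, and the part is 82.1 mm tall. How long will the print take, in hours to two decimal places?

Line area: 0.22 × 0.41 → 0.0902 mm².
Total extruded path = 247000/0.0902 = 2738359.2 mm.
Print-move time: 2738359.2 / 131 → 20903.5 s.
Layer count = ceil(82.1 / 0.22) = 374.
Z-hop total = 374 × 1.6, so 598.4 s.
Altogether 20903.5 + 598.4 = 21501.9 s, i.e. 5.97 hours.

5.97 hours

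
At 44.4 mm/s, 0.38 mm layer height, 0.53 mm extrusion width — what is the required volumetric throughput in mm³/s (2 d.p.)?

8.94

Extrusion cross-section = 0.38 × 0.53, so 0.2014 mm².
Volumetric flow = 44.4 × 0.2014 = 8.94 mm³/s.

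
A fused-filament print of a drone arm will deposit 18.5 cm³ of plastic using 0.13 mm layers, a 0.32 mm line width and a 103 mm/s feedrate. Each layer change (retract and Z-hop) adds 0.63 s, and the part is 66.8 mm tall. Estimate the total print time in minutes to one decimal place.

77.4 minutes

Bead cross-section = 0.13 × 0.32 = 0.0416 mm².
Total extruded path = 18500/0.0416 = 444711.5 mm.
Time extruding: 444711.5 / 103 → 4317.6 s.
Layer count = ceil(66.8 / 0.13) = 514.
Non-print overhead = 514 × 0.63, so 323.82 s.
Total = 4317.6 + 323.82 = 4641.42 s = 77.4 minutes.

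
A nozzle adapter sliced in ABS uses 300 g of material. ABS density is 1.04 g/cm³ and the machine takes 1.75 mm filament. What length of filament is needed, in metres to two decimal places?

119.93 m

Volume = 300 g / 1.04 g·cm⁻³ = 288.4615 cm³ = 288461.5 mm³.
Cross-section of 1.75 mm filament: π·(1.75/2)² = 2.4053 mm².
Length = 288461.5 / 2.4053 = 119927.45 mm = 119.93 m.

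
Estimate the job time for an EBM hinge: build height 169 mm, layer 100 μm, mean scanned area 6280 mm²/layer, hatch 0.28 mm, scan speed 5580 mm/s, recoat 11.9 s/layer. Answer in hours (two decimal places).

Layers = ⌈169/0.1⌉ = 1690.
Hatch length per layer = 6280 / 0.28 = 22428.6 mm.
Per-layer scan time: 22428.6 / 5580 → 4.0195 s.
Layer cycle = 4.0195 + 11.9, so 15.9195 s.
Build time = 1690 × 15.9195 = 26903.955 s = 7.47 hours.

7.47 hours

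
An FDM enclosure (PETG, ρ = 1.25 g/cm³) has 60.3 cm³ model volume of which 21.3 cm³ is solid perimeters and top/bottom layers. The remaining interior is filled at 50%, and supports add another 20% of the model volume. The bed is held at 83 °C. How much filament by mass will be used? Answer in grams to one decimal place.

66.1 g

Interior volume = 60.3 − 21.3, so 39 cm³.
Infill deposited = 0.50 × 39, so 19.5 cm³.
Support: 0.20 × 60.3 → 12.06 cm³.
Deposited volume: 21.3 + 19.5 + 12.06 → 52.86 cm³.
Mass: 52.86 × 1.25 → 66.075 g.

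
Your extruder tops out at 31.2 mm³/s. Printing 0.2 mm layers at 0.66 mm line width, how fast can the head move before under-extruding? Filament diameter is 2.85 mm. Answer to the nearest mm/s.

236 mm/s

Bead cross-section = 0.2 × 0.66, so 0.132 mm².
v_max = Q/A = 31.2/0.132 = 236.36 mm/s → 236 mm/s.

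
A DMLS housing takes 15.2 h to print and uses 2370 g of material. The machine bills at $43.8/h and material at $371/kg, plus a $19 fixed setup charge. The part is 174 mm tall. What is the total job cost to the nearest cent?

Time charge = 43.8 × 15.2 = $665.76.
Material charge = 371 × 2370/1000 = $879.27.
Adding setup: 665.76 + 879.27 + 19 → $1564.03.

$1564.03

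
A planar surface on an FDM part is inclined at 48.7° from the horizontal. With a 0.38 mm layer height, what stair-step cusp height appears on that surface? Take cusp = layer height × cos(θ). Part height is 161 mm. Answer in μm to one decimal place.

h_c = t·cos θ = 0.38 × 0.6600 = 0.2508 mm (250.8 μm).

250.8 μm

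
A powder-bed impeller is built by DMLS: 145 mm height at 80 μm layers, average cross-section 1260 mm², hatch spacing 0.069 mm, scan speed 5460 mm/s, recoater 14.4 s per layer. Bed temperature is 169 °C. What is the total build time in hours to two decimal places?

Layers = ⌈145/0.08⌉ = 1813.
Scan path per layer = 1260 / 0.069 = 18260.9 mm.
Laser time per layer = 18260.9 / 5460, so 3.3445 s.
Layer cycle = 3.3445 + 14.4, so 17.7445 s.
1813 layers × 17.7445 s/layer = 32170.7785 s, i.e. 8.94 hours.

8.94 hours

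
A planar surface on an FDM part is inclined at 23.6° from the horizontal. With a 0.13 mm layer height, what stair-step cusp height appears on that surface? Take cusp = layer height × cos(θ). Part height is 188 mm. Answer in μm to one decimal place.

Cusp = layer height × cos(23.6°) = 0.13 × 0.9164 = 0.119132 mm = 119.1 μm.

119.1 μm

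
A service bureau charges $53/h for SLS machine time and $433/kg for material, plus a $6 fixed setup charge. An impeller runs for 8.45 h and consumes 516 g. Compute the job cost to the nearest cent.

$677.28

Time charge = 53 × 8.45, so $447.85.
Material cost: 433 × 516/1000 → $223.428.
Total = 447.85 + 223.428 + 6 = 677.278 ≈ $677.28.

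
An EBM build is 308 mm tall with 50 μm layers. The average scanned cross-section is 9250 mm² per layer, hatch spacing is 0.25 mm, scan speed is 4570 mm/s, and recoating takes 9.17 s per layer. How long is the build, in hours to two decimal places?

Layer count = ceil(308 / 0.05) = 6160.
Hatch length per layer = 9250 / 0.25, so 37000 mm.
Scan time per layer = 37000 / 4570 = 8.0963 s.
Per-layer time = 8.0963 + 9.17 = 17.2663 s.
Total: 6160 × 17.2663 s = 106360.408 s → 29.54 hours.

29.54 hours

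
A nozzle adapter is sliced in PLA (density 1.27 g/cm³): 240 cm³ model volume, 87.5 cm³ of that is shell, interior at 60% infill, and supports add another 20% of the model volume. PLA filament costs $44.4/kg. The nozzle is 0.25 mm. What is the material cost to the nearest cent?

$12.80

Volume inside the shell = 240 − 87.5 = 152.5 cm³.
Infill deposited = 0.60 × 152.5, so 91.5 cm³.
Support: 0.20 × 240 → 48 cm³.
Deposited volume: 87.5 + 91.5 + 48 → 227 cm³.
Mass = 227 × 1.27, so 288.29 g.
Cost = 288.29 g / 1000 × $44.4/kg = $12.80.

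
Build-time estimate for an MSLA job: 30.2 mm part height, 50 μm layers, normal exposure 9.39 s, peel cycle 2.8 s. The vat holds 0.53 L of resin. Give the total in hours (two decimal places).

2.05 hours

Number of layers: 30.2 / 0.05 → 604 (rounded up).
Cycle time = 9.39 + 2.8, so 12.19 s.
Total = 604 × 12.19 = 7362.76 s = 2.05 hours.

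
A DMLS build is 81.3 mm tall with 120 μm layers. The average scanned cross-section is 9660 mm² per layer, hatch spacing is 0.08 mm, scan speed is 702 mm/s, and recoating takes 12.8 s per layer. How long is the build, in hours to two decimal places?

34.81 hours

Number of layers: 81.3 / 0.12 → 678 (rounded up).
Per-layer scan distance = 9660 / 0.08 = 120750 mm.
Scan time per layer: 120750 / 702 → 172.0085 s.
Per-layer time = 172.0085 + 12.8, so 184.8085 s.
Total: 678 × 184.8085 s = 125300.163 s → 34.81 hours.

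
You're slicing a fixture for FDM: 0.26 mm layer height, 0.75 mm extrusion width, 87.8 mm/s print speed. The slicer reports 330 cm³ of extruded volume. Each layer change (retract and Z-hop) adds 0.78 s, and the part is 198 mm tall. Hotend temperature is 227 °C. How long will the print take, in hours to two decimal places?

5.52 hours

Extrusion cross-section = 0.26 × 0.75, so 0.195 mm².
Toolpath length = 330 cm³ / 0.195 mm² = 330000 / 0.195 = 1692307.7 mm.
Time extruding = 1692307.7 / 87.8 = 19274.6 s.
Layer count = ceil(198 / 0.26) = 762.
Z-hop total = 762 × 0.78 = 594.36 s.
Altogether 19274.6 + 594.36 = 19868.96 s, i.e. 5.52 hours.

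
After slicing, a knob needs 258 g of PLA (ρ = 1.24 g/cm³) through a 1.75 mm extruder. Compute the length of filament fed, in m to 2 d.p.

86.50 m

Extruded volume: 258/1.24 = 208.0645 cm³ (208064.5 mm³).
Filament cross-section = π × (1.75/2)² = 2.4053 mm².
Length = 208064.5 / 2.4053 = 86502.52 mm = 86.50 m.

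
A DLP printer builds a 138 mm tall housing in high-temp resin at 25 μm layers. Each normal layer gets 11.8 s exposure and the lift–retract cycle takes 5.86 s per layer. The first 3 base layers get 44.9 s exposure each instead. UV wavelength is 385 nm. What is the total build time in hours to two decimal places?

27.11 hours

Layer count = ceil(138 / 0.025) = 5520.
Base layers: 3 × (44.9 + 5.86) → 152.28 s.
Regular layers = 5517 × (11.8 + 5.86) = 97430.22 s.
Total = 152.28 + 97430.22 = 97582.5 s = 27.11 hours.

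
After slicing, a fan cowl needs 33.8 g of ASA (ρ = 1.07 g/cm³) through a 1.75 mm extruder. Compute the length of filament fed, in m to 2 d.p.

Extruded volume: 33.8/1.07 = 31.5888 cm³ (31588.8 mm³).
A = π r² = π × 0.875² = 2.4053 mm².
Length = 31588.8 / 2.4053 = 13133 mm = 13.13 m.

13.13 m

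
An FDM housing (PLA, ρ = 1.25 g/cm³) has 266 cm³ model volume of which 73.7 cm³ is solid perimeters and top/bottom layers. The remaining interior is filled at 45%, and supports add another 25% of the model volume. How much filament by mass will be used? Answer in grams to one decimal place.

283.4 g

Interior volume = 266 − 73.7, so 192.3 cm³.
Infill deposited = 0.45 × 192.3, so 86.535 cm³.
Support = 0.25 × 266 = 66.5 cm³.
Total printed volume = 73.7 + 86.535 + 66.5 = 226.735 cm³.
Mass = 226.735 × 1.25 = 283.41875 g.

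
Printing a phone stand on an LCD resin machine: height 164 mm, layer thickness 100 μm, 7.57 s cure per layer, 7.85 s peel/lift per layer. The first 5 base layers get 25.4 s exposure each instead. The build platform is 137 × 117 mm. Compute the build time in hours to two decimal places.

7.05 hours

Layers = ⌈164/0.1⌉ = 1640.
Burn-in layers = 5 × (25.4 + 7.85) = 166.25 s.
Regular layers = 1635 × (7.57 + 7.85), so 25211.7 s.
Total = 166.25 + 25211.7 = 25377.95 s = 7.05 hours.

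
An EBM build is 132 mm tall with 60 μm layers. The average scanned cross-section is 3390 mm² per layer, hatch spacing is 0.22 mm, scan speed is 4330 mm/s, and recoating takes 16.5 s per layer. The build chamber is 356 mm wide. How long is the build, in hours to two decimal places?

12.26 hours

Layer count = ceil(132 / 0.06) = 2200.
Scan path per layer = 3390 / 0.22, so 15409.1 mm.
Scan time per layer = 15409.1 / 4330, so 3.5587 s.
Per-layer time = 3.5587 + 16.5 = 20.0587 s.
Build time = 2200 × 20.0587 = 44129.14 s = 12.26 hours.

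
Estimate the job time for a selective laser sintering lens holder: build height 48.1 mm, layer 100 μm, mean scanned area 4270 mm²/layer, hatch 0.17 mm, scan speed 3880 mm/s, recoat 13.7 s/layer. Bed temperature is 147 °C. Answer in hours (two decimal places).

2.70 hours

Layer count = ceil(48.1 / 0.1) = 481.
Scan path per layer = 4270 / 0.17 = 25117.6 mm.
Per-layer scan time = 25117.6 / 3880, so 6.4736 s.
Time per layer = 6.4736 + 13.7, so 20.1736 s.
Total: 481 × 20.1736 s = 9703.5016 s → 2.70 hours.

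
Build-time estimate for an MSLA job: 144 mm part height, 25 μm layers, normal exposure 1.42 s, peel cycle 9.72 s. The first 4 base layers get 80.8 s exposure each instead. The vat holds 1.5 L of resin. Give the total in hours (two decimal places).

Layers = ⌈144/0.025⌉ = 5760.
Base layers = 4 × (80.8 + 9.72), so 362.08 s.
Remaining layers = 5756 × (1.42 + 9.72), so 64121.84 s.
Total = 362.08 + 64121.84 = 64483.92 s = 17.91 hours.

17.91 hours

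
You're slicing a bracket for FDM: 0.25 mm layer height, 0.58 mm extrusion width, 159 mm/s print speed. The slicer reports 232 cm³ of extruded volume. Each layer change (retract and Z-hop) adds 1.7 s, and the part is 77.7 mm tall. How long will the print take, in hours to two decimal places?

2.94 hours

Line area: 0.25 × 0.58 → 0.145 mm².
Toolpath length = 232 cm³ / 0.145 mm² = 232000 / 0.145 = 1600000 mm.
Time extruding = 1600000 / 159 = 10062.9 s.
Layers = ⌈77.7/0.25⌉ = 311.
Non-print overhead: 311 × 1.7 → 528.7 s.
Altogether 10062.9 + 528.7 = 10591.6 s, i.e. 2.94 hours.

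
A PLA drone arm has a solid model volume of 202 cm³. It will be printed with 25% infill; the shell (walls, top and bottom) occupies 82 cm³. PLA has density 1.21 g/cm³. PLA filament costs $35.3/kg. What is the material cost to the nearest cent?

Infill region = 202 − 82, so 120 cm³.
Infill deposited = 0.25 × 120 = 30 cm³.
Deposited volume = 82 + 30 = 112 cm³.
Mass = 112 × 1.21 = 135.52 g.
Cost = 135.52 g / 1000 × $35.3/kg = $4.78.

$4.78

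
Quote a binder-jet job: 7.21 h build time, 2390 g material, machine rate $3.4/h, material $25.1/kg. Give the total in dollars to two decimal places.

Time charge: 3.4 × 7.21 → $24.514.
Material charge = 25.1 × 2390/1000, so $59.989.
Job cost: 24.514 + 59.989 = 84.503 ≈ $84.50.

$84.50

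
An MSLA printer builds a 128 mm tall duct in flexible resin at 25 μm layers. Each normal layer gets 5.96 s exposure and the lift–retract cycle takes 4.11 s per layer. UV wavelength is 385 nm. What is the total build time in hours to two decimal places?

14.32 hours

Number of layers: 128 / 0.025 → 5120 (rounded up).
Cycle time = 5.96 + 4.11, so 10.07 s.
Total = 5120 × 10.07 = 51558.4 s = 14.32 hours.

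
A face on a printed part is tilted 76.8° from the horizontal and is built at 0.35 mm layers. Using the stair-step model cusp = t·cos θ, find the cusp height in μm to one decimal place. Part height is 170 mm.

79.9 μm

cos(76.8°) = 0.2284, so cusp = 0.35 × 0.2284 = 0.07994 mm → 79.9 μm.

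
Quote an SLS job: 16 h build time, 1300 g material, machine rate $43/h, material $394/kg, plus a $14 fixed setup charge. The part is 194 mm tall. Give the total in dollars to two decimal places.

$1214.20

Time charge = 43 × 16, so $688.00.
Feedstock cost = 394 × 1300/1000, so $512.20.
Adding setup: 688.00 + 512.20 + 14 → $1214.20.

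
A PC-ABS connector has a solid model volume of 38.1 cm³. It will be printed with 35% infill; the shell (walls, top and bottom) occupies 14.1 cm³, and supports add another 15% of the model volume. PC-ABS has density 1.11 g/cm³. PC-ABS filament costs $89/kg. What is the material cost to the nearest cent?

Volume inside the shell = 38.1 − 14.1 = 24 cm³.
Infill deposited: 0.35 × 24 → 8.4 cm³.
Support = 0.15 × 38.1, so 5.715 cm³.
Total extruded: 14.1 + 8.4 + 5.715 → 28.215 cm³.
Mass = 28.215 × 1.11, so 31.31865 g.
At $89/kg: 31.31865/1000 × 89 = $2.79.

$2.79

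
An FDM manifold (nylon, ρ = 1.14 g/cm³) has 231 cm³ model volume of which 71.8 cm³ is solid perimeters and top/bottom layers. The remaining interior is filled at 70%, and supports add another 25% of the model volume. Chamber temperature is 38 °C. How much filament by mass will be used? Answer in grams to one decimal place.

Interior volume: 231 − 71.8 → 159.2 cm³.
Infill deposited = 0.70 × 159.2, so 111.44 cm³.
Support: 0.25 × 231 → 57.75 cm³.
Total extruded = 71.8 + 111.44 + 57.75 = 240.99 cm³.
Mass = 240.99 × 1.14, so 274.7286 g.

274.7 g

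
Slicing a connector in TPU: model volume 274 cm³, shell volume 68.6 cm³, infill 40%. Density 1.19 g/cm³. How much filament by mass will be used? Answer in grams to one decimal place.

179.4 g

Volume inside the shell = 274 − 68.6, so 205.4 cm³.
Infill volume = 0.40 × 205.4 = 82.16 cm³.
Total printed volume = 68.6 + 82.16, so 150.76 cm³.
Mass = 150.76 × 1.19, so 179.4044 g.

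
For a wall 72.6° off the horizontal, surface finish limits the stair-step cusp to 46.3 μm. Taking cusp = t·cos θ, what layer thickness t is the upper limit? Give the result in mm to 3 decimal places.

t = h_c / cos θ = 0.0463 / 0.2990 = 0.155 mm.

0.155 mm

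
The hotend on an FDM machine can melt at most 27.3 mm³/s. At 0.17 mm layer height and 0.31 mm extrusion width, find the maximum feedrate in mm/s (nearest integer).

518 mm/s

A = 0.17 × 0.31 = 0.0527 mm².
Max speed = 27.3 / 0.0527 = 518.03 ≈ 518 mm/s.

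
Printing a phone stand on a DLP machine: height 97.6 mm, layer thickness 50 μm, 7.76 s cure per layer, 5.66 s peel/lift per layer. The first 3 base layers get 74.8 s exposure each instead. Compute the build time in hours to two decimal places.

7.33 hours

Number of layers: 97.6 / 0.05 → 1952 (rounded up).
Burn-in layers = 3 × (74.8 + 5.66) = 241.38 s.
Regular layers = 1949 × (7.76 + 5.66) = 26155.58 s.
Sum: 241.38 + 26155.58 = 26396.96 s → 7.33 hours.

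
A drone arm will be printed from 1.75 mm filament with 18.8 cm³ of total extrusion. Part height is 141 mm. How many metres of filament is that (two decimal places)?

7.82 m

A = π r² = π × 0.875² = 2.4053 mm².
Length = 18.8 cm³ / 2.4053 mm² = 18800 / 2.4053 = 7816.07 mm = 7.82 m.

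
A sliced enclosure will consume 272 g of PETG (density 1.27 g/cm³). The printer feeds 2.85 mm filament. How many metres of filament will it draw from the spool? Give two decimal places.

33.57 m

Extruded volume: 272/1.27 = 214.1732 cm³ (214173.2 mm³).
A = π r² = π × 1.425² = 6.3794 mm².
L = V/A = 214173.2/6.3794 = 33572.62 mm → 33.57 m.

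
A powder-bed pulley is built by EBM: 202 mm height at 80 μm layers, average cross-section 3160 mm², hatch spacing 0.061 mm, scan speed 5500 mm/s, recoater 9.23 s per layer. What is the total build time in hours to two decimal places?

Layer count = ceil(202 / 0.08) = 2525.
Per-layer scan distance = 3160 / 0.061 = 51803.3 mm.
Scan time per layer = 51803.3 / 5500, so 9.4188 s.
Time per layer = 9.4188 + 9.23 = 18.6488 s.
Build time = 2525 × 18.6488 = 47088.22 s = 13.08 hours.

13.08 hours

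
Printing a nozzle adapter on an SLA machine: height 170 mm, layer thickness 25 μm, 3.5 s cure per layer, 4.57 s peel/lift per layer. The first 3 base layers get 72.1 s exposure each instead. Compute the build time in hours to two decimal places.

15.30 hours

Number of layers: 170 / 0.025 → 6800 (rounded up).
Base layers = 3 × (72.1 + 4.57), so 230.01 s.
Regular layers = 6797 × (3.5 + 4.57) = 54851.79 s.
Total = 230.01 + 54851.79 = 55081.8 s = 15.30 hours.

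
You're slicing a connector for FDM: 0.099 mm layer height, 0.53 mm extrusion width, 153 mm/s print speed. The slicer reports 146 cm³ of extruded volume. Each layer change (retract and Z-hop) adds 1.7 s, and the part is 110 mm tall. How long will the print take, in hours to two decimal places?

Line area: 0.099 × 0.53 → 0.05247 mm².
Toolpath length = 146 cm³ / 0.05247 mm² = 146000 / 0.05247 = 2782542.4 mm.
Extrusion time = 2782542.4 / 153 = 18186.6 s.
Number of layers: 110 / 0.099 → 1112 (rounded up).
Z-hop total = 1112 × 1.7 = 1890.4 s.
Altogether 18186.6 + 1890.4 = 20077 s, i.e. 5.58 hours.

5.58 hours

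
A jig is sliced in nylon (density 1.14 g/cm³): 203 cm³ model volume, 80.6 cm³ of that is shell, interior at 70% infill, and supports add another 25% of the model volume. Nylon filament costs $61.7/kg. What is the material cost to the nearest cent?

Infill region: 203 − 80.6 → 122.4 cm³.
Deposited infill = 0.70 × 122.4, so 85.68 cm³.
Support: 0.25 × 203 → 50.75 cm³.
Total extruded = 80.6 + 85.68 + 50.75, so 217.03 cm³.
Mass: 217.03 × 1.14 → 247.4142 g.
At $61.7/kg: 247.4142/1000 × 61.7 = $15.27.

$15.27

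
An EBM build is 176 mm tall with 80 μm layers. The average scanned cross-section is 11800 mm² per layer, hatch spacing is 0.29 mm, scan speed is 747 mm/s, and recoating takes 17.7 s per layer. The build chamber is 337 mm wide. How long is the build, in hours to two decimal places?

Layer count = ceil(176 / 0.08) = 2200.
Hatch length per layer = 11800 / 0.29, so 40689.7 mm.
Beam time per layer: 40689.7 / 747 → 54.4708 s.
Time per layer = 54.4708 + 17.7, so 72.1708 s.
2200 layers × 72.1708 s/layer = 158775.76 s, i.e. 44.10 hours.

44.10 hours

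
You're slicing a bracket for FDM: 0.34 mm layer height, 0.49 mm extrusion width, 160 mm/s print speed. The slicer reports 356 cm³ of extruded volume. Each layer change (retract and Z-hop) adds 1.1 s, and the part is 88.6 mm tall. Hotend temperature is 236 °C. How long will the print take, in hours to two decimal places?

Extrusion cross-section = 0.34 × 0.49, so 0.1666 mm².
Path length: 356000 mm³ / 0.1666 mm² → 2136854.7 mm.
Time extruding = 2136854.7 / 160 = 13355.3 s.
Number of layers: 88.6 / 0.34 → 261 (rounded up).
Z-hop total = 261 × 1.1, so 287.1 s.
Total = 13355.3 + 287.1 = 13642.4 s = 3.79 hours.

3.79 hours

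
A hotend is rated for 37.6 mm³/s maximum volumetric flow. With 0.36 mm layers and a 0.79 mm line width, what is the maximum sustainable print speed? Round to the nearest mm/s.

132 mm/s

A: 0.36 × 0.79 → 0.2844 mm².
Max speed = 37.6 / 0.2844 = 132.21 ≈ 132 mm/s.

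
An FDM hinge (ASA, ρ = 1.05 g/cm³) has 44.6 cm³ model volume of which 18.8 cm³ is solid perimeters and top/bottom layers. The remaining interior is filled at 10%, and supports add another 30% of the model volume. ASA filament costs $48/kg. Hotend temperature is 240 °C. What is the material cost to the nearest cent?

$1.75

Volume inside the shell: 44.6 − 18.8 → 25.8 cm³.
Deposited infill: 0.10 × 25.8 → 2.58 cm³.
Support = 0.30 × 44.6, so 13.38 cm³.
Total printed volume: 18.8 + 2.58 + 13.38 → 34.76 cm³.
Mass = 34.76 × 1.05 = 36.498 g.
Cost = 36.498 g / 1000 × $48/kg = $1.75.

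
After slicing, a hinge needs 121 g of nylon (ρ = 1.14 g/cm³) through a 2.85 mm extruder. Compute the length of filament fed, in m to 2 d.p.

16.64 m

Volume = 121 g / 1.14 g·cm⁻³ = 106.1404 cm³ = 106140.4 mm³.
Filament cross-section = π × (2.85/2)² = 6.3794 mm².
L = V/A = 106140.4/6.3794 = 16637.99 mm → 16.64 m.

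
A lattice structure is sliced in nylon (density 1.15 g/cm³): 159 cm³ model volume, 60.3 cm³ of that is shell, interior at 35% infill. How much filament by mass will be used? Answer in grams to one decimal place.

109.1 g

Volume inside the shell = 159 − 60.3, so 98.7 cm³.
Infill deposited = 0.35 × 98.7, so 34.545 cm³.
Deposited volume = 60.3 + 34.545 = 94.845 cm³.
Mass: 94.845 × 1.15 → 109.07175 g.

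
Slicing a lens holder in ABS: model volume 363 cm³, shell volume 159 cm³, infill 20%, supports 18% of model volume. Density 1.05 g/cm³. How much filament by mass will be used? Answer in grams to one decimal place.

278.4 g

Infill region: 363 − 159 → 204 cm³.
Deposited infill = 0.20 × 204 = 40.8 cm³.
Support = 0.18 × 363, so 65.34 cm³.
Total extruded: 159 + 40.8 + 65.34 → 265.14 cm³.
Mass = 265.14 × 1.05 = 278.397 g.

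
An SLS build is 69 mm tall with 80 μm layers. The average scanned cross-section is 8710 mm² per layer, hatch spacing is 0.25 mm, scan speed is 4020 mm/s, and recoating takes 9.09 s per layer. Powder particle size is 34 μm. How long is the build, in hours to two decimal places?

Layers = ⌈69/0.08⌉ = 863.
Per-layer scan distance = 8710 / 0.25 = 34840 mm.
Scan time per layer = 34840 / 4020 = 8.6667 s.
Time per layer = 8.6667 + 9.09, so 17.7567 s.
Total: 863 × 17.7567 s = 15324.0321 s → 4.26 hours.

4.26 hours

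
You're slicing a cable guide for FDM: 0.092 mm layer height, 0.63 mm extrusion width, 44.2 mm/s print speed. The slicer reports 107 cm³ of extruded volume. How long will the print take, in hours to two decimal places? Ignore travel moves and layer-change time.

11.60 hours

Line area = 0.092 × 0.63, so 0.05796 mm².
Total extruded path = 107000/0.05796 = 1846100.8 mm.
Time extruding: 1846100.8 / 44.2 → 41767 s.
That's 41767 s → 11.60 hours.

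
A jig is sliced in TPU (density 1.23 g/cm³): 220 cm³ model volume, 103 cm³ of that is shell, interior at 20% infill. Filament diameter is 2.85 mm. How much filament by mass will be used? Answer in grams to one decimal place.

Volume inside the shell: 220 − 103 → 117 cm³.
Infill deposited = 0.20 × 117, so 23.4 cm³.
Deposited volume = 103 + 23.4 = 126.4 cm³.
Mass: 126.4 × 1.23 → 155.472 g.

155.5 g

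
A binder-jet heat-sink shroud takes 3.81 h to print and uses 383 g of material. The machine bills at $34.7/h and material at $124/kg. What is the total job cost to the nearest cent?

Time charge = 34.7 × 3.81 = $132.207.
Feedstock cost = 124 × 383/1000 = $47.492.
Job cost: 132.207 + 47.492 = 179.699 ≈ $179.70.

$179.70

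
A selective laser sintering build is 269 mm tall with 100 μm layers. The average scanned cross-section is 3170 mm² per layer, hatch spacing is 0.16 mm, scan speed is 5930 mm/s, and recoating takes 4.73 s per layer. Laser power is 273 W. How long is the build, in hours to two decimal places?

6.03 hours

Layers = ⌈269/0.1⌉ = 2690.
Hatch length per layer: 3170 / 0.16 → 19812.5 mm.
Scan time per layer = 19812.5 / 5930 = 3.3411 s.
Per-layer time: 3.3411 + 4.73 → 8.0711 s.
Build time = 2690 × 8.0711 = 21711.259 s = 6.03 hours.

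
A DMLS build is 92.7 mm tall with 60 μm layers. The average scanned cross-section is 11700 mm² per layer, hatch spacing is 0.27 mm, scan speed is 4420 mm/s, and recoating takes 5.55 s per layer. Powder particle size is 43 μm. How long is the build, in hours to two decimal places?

6.59 hours

Number of layers: 92.7 / 0.06 → 1545 (rounded up).
Hatch length per layer: 11700 / 0.27 → 43333.3 mm.
Per-layer scan time: 43333.3 / 4420 → 9.8039 s.
Per-layer time = 9.8039 + 5.55, so 15.3539 s.
1545 layers × 15.3539 s/layer = 23721.7755 s, i.e. 6.59 hours.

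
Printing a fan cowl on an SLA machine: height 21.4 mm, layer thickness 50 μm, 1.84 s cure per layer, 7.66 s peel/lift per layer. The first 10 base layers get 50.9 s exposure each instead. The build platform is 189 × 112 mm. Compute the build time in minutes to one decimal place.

Layer count = ceil(21.4 / 0.05) = 428.
Base layers = 10 × (50.9 + 7.66) = 585.6 s.
Remaining layers: 418 × (1.84 + 7.66) → 3971 s.
Total = 585.6 + 3971 = 4556.6 s = 75.9 minutes.

75.9 minutes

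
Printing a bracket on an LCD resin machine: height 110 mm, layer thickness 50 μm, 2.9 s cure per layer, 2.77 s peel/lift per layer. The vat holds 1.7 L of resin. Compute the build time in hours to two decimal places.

3.47 hours

Layer count = ceil(110 / 0.05) = 2200.
Per-layer time = 2.9 + 2.77, so 5.67 s.
Total = 2200 × 5.67 = 12474 s = 3.47 hours.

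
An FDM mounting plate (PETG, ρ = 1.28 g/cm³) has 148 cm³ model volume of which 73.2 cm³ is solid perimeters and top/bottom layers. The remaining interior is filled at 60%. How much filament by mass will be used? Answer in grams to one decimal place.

Interior volume = 148 − 73.2, so 74.8 cm³.
Infill deposited = 0.60 × 74.8, so 44.88 cm³.
Deposited volume: 73.2 + 44.88 → 118.08 cm³.
Mass: 118.08 × 1.28 → 151.1424 g.

151.1 g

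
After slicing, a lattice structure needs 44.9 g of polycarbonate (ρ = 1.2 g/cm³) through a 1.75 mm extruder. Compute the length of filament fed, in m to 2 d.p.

15.56 m

Extruded volume: 44.9/1.2 = 37.4167 cm³ (37416.7 mm³).
Filament cross-section = π × (1.75/2)² = 2.4053 mm².
L = V/A = 37416.7/2.4053 = 15555.94 mm → 15.56 m.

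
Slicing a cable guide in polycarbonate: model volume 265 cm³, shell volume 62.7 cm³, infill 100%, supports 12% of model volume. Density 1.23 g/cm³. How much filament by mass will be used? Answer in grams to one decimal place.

365.1 g

Interior volume = 265 − 62.7 = 202.3 cm³.
Deposited infill = 1.00 × 202.3 = 202.3 cm³.
Support: 0.12 × 265 → 31.8 cm³.
Deposited volume = 62.7 + 202.3 + 31.8 = 296.8 cm³.
Mass: 296.8 × 1.23 → 365.064 g.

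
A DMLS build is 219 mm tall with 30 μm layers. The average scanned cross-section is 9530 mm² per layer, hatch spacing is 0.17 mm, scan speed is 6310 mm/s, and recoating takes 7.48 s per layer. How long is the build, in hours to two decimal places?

Layers = ⌈219/0.03⌉ = 7300.
Scan path per layer: 9530 / 0.17 → 56058.8 mm.
Per-layer scan time = 56058.8 / 6310, so 8.8841 s.
Layer cycle = 8.8841 + 7.48 = 16.3641 s.
7300 layers × 16.3641 s/layer = 119457.93 s, i.e. 33.18 hours.

33.18 hours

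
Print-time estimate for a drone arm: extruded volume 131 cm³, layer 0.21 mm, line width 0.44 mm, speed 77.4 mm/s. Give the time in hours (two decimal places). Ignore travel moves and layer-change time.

5.09 hours

Extrusion cross-section = 0.21 × 0.44 = 0.0924 mm².
Path length: 131000 mm³ / 0.0924 mm² → 1417748.9 mm.
Time extruding: 1417748.9 / 77.4 → 18317.2 s.
Converting: 18317.2 s = 5.09 hours.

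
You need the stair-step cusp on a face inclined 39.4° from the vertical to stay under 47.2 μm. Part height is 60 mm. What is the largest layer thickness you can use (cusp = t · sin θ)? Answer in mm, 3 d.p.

sin(39.4°) = 0.6347; t_max = 0.0472/0.6347 = 0.074 mm.

0.074 mm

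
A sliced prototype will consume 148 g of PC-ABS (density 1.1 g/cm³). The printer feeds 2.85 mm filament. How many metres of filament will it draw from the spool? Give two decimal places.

21.09 m

Extruded volume: 148/1.1 = 134.5455 cm³ (134545.5 mm³).
A = π r² = π × 1.425² = 6.3794 mm².
L = V/A = 134545.5/6.3794 = 21090.62 mm → 21.09 m.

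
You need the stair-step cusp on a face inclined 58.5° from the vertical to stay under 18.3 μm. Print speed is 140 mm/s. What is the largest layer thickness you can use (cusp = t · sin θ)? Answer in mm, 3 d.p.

sin(58.5°) = 0.8526; t_max = 0.0183/0.8526 = 0.021 mm.

0.021 mm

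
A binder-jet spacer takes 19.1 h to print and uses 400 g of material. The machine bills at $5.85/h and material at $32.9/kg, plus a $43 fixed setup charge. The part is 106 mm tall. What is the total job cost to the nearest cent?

Machine-time cost = 5.85 × 19.1 = $111.735.
Material cost: 32.9 × 400/1000 → $13.16.
Total = 111.735 + 13.16 + 43 = 167.895 ≈ $167.90.

$167.90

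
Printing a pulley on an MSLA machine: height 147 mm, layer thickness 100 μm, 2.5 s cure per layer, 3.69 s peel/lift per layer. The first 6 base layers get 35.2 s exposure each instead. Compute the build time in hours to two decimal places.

Number of layers: 147 / 0.1 → 1470 (rounded up).
Base layers = 6 × (35.2 + 3.69), so 233.34 s.
Regular layers: 1464 × (2.5 + 3.69) → 9062.16 s.
Sum: 233.34 + 9062.16 = 9295.5 s → 2.58 hours.

2.58 hours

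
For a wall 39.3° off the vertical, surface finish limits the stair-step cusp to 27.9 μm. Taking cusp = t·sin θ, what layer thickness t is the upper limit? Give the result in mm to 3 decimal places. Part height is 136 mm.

0.044 mm

t = h_c / sin θ = 0.0279 / 0.6334 = 0.044 mm.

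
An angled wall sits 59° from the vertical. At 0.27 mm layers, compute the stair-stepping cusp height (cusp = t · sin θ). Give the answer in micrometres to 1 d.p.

Cusp = layer height × sin(59°) = 0.27 × 0.8572 = 0.231444 mm = 231.4 μm.

231.4 μm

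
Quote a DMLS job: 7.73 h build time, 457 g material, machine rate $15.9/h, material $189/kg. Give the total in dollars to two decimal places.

$209.28

Machine-time cost = 15.9 × 7.73 = $122.907.
Material charge = 189 × 457/1000 = $86.373.
Job cost: 122.907 + 86.373 = $209.28.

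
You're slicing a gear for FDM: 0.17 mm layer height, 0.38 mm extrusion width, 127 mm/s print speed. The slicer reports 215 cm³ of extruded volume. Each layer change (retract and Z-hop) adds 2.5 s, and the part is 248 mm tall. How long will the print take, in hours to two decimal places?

Extrusion cross-section: 0.17 × 0.38 → 0.0646 mm².
Path length: 215000 mm³ / 0.0646 mm² → 3328173.4 mm.
Time extruding = 3328173.4 / 127, so 26206.1 s.
Layer count = ceil(248 / 0.17) = 1459.
Non-print overhead = 1459 × 2.5, so 3647.5 s.
Altogether 26206.1 + 3647.5 = 29853.6 s, i.e. 8.29 hours.

8.29 hours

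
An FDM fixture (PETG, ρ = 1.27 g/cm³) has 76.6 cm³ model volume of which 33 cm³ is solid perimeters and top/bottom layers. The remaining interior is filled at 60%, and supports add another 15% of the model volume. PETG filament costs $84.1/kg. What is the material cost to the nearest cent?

Interior volume = 76.6 − 33 = 43.6 cm³.
Infill volume = 0.60 × 43.6, so 26.16 cm³.
Support = 0.15 × 76.6, so 11.49 cm³.
Total extruded = 33 + 26.16 + 11.49, so 70.65 cm³.
Mass: 70.65 × 1.27 → 89.7255 g.
At $84.1/kg: 89.7255/1000 × 84.1 = $7.55.

$7.55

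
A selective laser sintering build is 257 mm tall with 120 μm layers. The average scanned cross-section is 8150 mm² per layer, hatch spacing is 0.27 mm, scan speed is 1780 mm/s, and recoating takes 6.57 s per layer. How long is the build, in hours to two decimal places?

Layers = ⌈257/0.12⌉ = 2142.
Scan path per layer: 8150 / 0.27 → 30185.2 mm.
Scan time per layer: 30185.2 / 1780 → 16.958 s.
Time per layer = 16.958 + 6.57 = 23.528 s.
Build time = 2142 × 23.528 = 50396.976 s = 14.00 hours.

14.00 hours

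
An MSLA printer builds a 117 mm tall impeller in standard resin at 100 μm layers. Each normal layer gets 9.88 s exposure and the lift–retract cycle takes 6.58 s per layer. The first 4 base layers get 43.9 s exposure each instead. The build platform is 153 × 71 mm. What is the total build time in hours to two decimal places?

5.39 hours

Layer count = ceil(117 / 0.1) = 1170.
Bottom layers = 4 × (43.9 + 6.58), so 201.92 s.
Regular layers: 1166 × (9.88 + 6.58) → 19192.36 s.
Sum: 201.92 + 19192.36 = 19394.28 s → 5.39 hours.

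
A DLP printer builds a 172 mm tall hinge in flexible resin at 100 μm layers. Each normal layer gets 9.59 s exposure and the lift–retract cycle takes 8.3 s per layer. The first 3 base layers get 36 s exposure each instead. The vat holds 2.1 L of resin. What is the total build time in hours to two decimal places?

8.57 hours

Layers = ⌈172/0.1⌉ = 1720.
Base layers = 3 × (36 + 8.3), so 132.9 s.
Normal layers = 1717 × (9.59 + 8.3) = 30717.13 s.
Sum: 132.9 + 30717.13 = 30850.03 s → 8.57 hours.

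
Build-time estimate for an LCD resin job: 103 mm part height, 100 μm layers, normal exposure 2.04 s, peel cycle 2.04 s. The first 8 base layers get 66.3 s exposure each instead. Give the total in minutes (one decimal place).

Layer count = ceil(103 / 0.1) = 1030.
Burn-in layers = 8 × (66.3 + 2.04), so 546.72 s.
Regular layers = 1022 × (2.04 + 2.04) = 4169.76 s.
Total = 546.72 + 4169.76 = 4716.48 s = 78.6 minutes.

78.6 minutes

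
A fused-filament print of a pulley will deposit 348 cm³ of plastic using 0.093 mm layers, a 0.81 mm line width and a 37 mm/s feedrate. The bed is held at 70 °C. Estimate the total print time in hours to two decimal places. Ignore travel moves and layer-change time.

34.68 hours

Extrusion cross-section: 0.093 × 0.81 → 0.07533 mm².
Total extruded path = 348000/0.07533 = 4619673.4 mm.
Print-move time = 4619673.4 / 37 = 124856 s.
In the requested units: 124856 s = 34.68 hours.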